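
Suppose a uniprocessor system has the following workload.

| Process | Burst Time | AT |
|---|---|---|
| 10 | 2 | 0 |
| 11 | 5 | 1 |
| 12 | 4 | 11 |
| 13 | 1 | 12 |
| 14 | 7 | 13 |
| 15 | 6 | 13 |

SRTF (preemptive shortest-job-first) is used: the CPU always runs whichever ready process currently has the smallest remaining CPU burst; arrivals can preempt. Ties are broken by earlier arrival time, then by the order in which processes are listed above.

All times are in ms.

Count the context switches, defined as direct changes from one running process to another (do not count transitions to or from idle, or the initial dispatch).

5

Timeline: | 10 0-2 | 11 2-7 | idle 7-11 | 12 11-12 | 13 12-13 | 12 13-16 | 15 16-22 | 14 22-29 |
Completion: 10=2  11=7  12=16  13=13  14=29  15=22
Turnaround (C−A): 10=2  11=6  12=5  13=1  14=16  15=9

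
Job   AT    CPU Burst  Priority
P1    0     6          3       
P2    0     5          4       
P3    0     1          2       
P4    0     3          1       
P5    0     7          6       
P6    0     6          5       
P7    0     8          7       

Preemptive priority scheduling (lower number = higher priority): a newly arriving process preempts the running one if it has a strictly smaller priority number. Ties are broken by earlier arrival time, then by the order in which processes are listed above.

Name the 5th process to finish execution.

Schedule: | P4 0-3 | P3 3-4 | P1 4-10 | P2 10-15 | P6 15-21 | P5 21-28 | P7 28-36 |
Completion: P1=10  P2=15  P3=4  P4=3  P5=28  P6=21  P7=36
Finish order: P4 → P3 → P1 → P2 → P6 → P5 → P7

P6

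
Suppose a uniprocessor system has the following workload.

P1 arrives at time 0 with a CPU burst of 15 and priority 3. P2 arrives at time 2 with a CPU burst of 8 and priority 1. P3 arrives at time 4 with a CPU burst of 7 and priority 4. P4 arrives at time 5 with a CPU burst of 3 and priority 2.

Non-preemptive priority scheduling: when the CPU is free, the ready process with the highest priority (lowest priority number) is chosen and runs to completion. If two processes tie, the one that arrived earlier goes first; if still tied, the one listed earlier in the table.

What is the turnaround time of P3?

Schedule: | P1 0-15 | P2 15-23 | P4 23-26 | P3 26-33 |
Completion: P1=15  P2=23  P3=33  P4=26
Turnaround(P3) = completion − arrival = 33 − 4 = 29

29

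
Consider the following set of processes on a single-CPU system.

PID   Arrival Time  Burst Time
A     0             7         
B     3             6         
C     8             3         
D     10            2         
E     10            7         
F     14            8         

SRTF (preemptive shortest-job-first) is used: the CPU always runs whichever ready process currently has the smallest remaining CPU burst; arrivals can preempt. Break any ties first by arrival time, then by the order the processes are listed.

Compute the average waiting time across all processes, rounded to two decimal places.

Schedule: | A 0-7 | B 7-8 | C 8-11 | D 11-13 | B 13-18 | E 18-25 | F 25-33 |
Completion: A=7  B=18  C=11  D=13  E=25  F=33
Waiting times: A=0, B=9, C=0, D=1, E=8, F=11
Average waiting = (0+9+0+1+8+11) / 6 = 29/6 = 4.83

4.83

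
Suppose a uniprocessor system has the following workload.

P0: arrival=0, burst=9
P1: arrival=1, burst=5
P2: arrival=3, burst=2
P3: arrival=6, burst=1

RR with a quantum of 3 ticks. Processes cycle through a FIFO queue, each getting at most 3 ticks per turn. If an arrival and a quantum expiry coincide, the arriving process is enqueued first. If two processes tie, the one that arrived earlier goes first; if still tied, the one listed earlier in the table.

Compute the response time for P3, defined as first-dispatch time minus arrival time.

Gantt: | P0 0-3 | P1 3-6 | P2 6-8 | P0 8-11 | P3 11-12 | P1 12-14 | P0 14-17 |
Completion: P0=17  P1=14  P2=8  P3=12
Response(P3) = first start − arrival = 11 − 6 = 5

5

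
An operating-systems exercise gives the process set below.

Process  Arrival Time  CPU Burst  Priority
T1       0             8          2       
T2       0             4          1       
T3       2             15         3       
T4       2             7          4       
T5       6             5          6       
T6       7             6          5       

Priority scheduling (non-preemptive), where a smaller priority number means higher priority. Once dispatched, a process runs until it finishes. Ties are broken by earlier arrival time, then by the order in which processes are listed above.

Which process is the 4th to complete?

Timeline: | T2 0-4 | T1 4-12 | T3 12-27 | T4 27-34 | T6 34-40 | T5 40-45 |
Completion: T1=12  T2=4  T3=27  T4=34  T5=45  T6=40
Turnaround (C−A): T1=12  T2=4  T3=25  T4=32  T5=39  T6=33
Finish order: T2 → T1 → T3 → T4 → T6 → T5

T4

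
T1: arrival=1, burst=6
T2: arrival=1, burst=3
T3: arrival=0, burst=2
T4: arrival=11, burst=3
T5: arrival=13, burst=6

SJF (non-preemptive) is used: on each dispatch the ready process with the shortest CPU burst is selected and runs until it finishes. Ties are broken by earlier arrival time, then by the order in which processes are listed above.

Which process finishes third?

T1

Schedule: | T3 0-2 | T2 2-5 | T1 5-11 | T4 11-14 | T5 14-20 |
Completion: T1=11  T2=5  T3=2  T4=14  T5=20
Finish order: T3 → T2 → T1 → T4 → T5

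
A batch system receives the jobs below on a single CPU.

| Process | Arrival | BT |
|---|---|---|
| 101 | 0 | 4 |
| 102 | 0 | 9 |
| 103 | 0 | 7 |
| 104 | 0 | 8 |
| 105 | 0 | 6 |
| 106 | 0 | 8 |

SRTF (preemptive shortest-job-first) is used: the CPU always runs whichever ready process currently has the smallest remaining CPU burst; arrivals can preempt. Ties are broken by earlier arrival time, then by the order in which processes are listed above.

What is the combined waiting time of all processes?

89

Gantt: | 101 0-4 | 105 4-10 | 103 10-17 | 104 17-25 | 106 25-33 | 102 33-42 |
Completion: 101=4  102=42  103=17  104=25  105=10  106=33
Turnaround (C−A): 101=4  102=42  103=17  104=25  105=10  106=33
Waiting = turnaround − burst: 101=0, 102=33, 103=10, 104=17, 105=4, 106=25
Total waiting = 0 + 33 + 10 + 17 + 4 + 25 = 89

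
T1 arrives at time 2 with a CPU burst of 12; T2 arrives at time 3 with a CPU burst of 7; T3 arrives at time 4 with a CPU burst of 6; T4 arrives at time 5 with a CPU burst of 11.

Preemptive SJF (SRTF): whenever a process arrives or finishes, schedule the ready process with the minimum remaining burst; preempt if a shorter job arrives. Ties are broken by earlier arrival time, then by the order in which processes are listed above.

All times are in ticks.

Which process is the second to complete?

T3

Timeline: | idle 0-2 | T1 2-3 | T2 3-10 | T3 10-16 | T1 16-27 | T4 27-38 |
Completion: T1=27  T2=10  T3=16  T4=38
Turnaround (C−A): T1=25  T2=7  T3=12  T4=33
Finish order: T2 → T3 → T1 → T4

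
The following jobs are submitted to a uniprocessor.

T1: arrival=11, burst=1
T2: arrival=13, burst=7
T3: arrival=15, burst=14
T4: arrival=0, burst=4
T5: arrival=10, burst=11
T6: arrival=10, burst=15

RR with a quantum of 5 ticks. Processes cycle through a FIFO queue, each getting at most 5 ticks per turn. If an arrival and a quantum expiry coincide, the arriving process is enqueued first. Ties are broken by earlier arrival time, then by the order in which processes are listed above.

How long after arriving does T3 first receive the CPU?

11

Schedule: | T4 0-4 | idle 4-10 | T5 10-15 | T6 15-20 | T1 20-21 | T2 21-26 | T3 26-31 | T5 31-36 | T6 36-41 | T2 41-43 | T3 43-48 | T5 48-49 | T6 49-54 | T3 54-58 |
Completion: T1=21  T2=43  T3=58  T4=4  T5=49  T6=54
Turnaround (C−A): T1=10  T2=30  T3=43  T4=4  T5=39  T6=44
Response(T3) = first start − arrival = 26 − 15 = 11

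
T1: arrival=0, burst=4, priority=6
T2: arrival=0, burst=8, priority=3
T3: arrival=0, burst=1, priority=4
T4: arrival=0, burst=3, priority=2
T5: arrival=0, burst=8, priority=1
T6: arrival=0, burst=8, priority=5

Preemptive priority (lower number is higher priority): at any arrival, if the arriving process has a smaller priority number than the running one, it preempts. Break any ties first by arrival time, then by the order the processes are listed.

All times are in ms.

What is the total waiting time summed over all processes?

Gantt: | T5 0-8 | T4 8-11 | T2 11-19 | T3 19-20 | T6 20-28 | T1 28-32 |
Completion: T1=32  T2=19  T3=20  T4=11  T5=8  T6=28
Turnaround (C−A): T1=32  T2=19  T3=20  T4=11  T5=8  T6=28
Waiting = turnaround − burst: T1=28, T2=11, T3=19, T4=8, T5=0, T6=20
Total waiting = 28 + 11 + 19 + 8 + 0 + 20 = 86

86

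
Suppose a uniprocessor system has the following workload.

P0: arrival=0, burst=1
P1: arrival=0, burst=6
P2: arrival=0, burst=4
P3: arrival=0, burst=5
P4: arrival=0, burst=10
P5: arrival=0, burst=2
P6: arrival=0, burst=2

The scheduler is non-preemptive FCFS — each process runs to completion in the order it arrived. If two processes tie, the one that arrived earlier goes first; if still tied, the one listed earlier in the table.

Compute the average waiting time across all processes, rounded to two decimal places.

12.71

Schedule: | P0 0-1 | P1 1-7 | P2 7-11 | P3 11-16 | P4 16-26 | P5 26-28 | P6 28-30 |
Completion: P0=1  P1=7  P2=11  P3=16  P4=26  P5=28  P6=30
Waiting times: P0=0, P1=1, P2=7, P3=11, P4=16, P5=26, P6=28
Average waiting = (0+1+7+11+16+26+28) / 7 = 89/7 = 12.71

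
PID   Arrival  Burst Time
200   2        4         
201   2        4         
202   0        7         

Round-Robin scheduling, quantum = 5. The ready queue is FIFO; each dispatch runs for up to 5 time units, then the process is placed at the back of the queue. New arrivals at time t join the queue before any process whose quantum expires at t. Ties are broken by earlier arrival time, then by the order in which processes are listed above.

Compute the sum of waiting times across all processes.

18

Timeline: | 202 0-5 | 200 5-9 | 201 9-13 | 202 13-15 |
Completion: 200=9  201=13  202=15
Turnaround (C−A): 200=7  201=11  202=15
Waiting = turnaround − burst: 200=3, 201=7, 202=8
Total waiting = 3 + 7 + 8 = 18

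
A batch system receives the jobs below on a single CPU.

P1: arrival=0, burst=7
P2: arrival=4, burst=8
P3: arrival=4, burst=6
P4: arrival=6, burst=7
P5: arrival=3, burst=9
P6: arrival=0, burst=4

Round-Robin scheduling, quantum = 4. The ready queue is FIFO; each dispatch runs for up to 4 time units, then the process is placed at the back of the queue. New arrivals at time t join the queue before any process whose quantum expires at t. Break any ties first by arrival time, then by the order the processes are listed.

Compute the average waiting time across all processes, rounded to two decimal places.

21.00

Gantt: | P1 0-4 | P6 4-8 | P5 8-12 | P2 12-16 | P3 16-20 | P1 20-23 | P4 23-27 | P5 27-31 | P2 31-35 | P3 35-37 | P4 37-40 | P5 40-41 |
Completion: P1=23  P2=35  P3=37  P4=40  P5=41  P6=8
Turnaround (C−A): P1=23  P2=31  P3=33  P4=34  P5=38  P6=8
Waiting times: P1=16, P2=23, P3=27, P4=27, P5=29, P6=4
Average waiting = (16+23+27+27+29+4) / 6 = 126/6 = 21.00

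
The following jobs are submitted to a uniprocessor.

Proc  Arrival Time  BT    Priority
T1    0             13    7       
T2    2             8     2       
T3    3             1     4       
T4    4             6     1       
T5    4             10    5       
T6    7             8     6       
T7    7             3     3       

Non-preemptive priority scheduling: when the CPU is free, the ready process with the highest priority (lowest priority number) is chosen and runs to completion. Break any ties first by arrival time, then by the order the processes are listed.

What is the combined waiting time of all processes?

134

Gantt: | T1 0-13 | T4 13-19 | T2 19-27 | T7 27-30 | T3 30-31 | T5 31-41 | T6 41-49 |
Completion: T1=13  T2=27  T3=31  T4=19  T5=41  T6=49  T7=30
Turnaround (C−A): T1=13  T2=25  T3=28  T4=15  T5=37  T6=42  T7=23
Waiting = turnaround − burst: T1=0, T2=17, T3=27, T4=9, T5=27, T6=34, T7=20
Total waiting = 0 + 17 + 27 + 9 + 27 + 34 + 20 = 134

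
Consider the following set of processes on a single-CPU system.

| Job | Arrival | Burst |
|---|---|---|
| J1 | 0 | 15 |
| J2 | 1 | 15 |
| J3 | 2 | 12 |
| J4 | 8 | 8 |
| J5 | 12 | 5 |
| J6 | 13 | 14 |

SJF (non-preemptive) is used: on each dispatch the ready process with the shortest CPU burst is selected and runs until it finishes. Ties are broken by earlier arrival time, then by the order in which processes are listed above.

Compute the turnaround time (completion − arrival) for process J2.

68

Gantt: | J1 0-15 | J5 15-20 | J4 20-28 | J3 28-40 | J6 40-54 | J2 54-69 |
Completion: J1=15  J2=69  J3=40  J4=28  J5=20  J6=54
Turnaround (C−A): J1=15  J2=68  J3=38  J4=20  J5=8  J6=41
Turnaround(J2) = completion − arrival = 69 − 1 = 68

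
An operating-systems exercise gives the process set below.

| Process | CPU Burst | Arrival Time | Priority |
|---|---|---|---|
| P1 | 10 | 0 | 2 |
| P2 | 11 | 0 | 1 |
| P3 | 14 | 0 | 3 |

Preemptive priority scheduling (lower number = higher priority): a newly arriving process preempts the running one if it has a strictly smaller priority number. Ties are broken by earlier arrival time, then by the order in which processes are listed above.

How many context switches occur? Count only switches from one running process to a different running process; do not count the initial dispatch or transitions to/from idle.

Gantt: | P2 0-11 | P1 11-21 | P3 21-35 |
Completion: P1=21  P2=11  P3=35
Turnaround (C−A): P1=21  P2=11  P3=35

2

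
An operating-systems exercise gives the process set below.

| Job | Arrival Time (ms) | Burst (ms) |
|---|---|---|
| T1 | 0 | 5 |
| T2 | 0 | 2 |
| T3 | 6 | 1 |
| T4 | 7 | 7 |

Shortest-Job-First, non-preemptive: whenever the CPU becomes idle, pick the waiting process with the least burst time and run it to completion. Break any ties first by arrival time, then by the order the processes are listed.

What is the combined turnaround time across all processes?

Timeline: | T2 0-2 | T1 2-7 | T3 7-8 | T4 8-15 |
Completion: T1=7  T2=2  T3=8  T4=15
Turnaround (C−A): T1=7  T2=2  T3=2  T4=8
Turnaround = completion − arrival: T1=7, T2=2, T3=2, T4=8
Total turnaround = 7 + 2 + 2 + 8 = 19

19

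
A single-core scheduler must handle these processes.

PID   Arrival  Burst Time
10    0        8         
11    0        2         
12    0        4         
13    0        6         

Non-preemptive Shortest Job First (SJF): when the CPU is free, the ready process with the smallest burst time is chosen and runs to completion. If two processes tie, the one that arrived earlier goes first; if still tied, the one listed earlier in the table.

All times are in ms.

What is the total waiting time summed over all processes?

Gantt: | 11 0-2 | 12 2-6 | 13 6-12 | 10 12-20 |
Completion: 10=20  11=2  12=6  13=12
Turnaround (C−A): 10=20  11=2  12=6  13=12
Waiting = turnaround − burst: 10=12, 11=0, 12=2, 13=6
Total waiting = 12 + 0 + 2 + 6 = 20

20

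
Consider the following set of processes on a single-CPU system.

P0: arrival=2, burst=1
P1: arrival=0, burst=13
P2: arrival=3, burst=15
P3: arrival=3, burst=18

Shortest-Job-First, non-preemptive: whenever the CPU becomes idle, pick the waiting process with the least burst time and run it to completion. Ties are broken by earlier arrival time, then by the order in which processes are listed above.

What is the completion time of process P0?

Timeline: | P1 0-13 | P0 13-14 | P2 14-29 | P3 29-47 |
Completion: P0=14  P1=13  P2=29  P3=47
Turnaround (C−A): P0=12  P1=13  P2=26  P3=44

14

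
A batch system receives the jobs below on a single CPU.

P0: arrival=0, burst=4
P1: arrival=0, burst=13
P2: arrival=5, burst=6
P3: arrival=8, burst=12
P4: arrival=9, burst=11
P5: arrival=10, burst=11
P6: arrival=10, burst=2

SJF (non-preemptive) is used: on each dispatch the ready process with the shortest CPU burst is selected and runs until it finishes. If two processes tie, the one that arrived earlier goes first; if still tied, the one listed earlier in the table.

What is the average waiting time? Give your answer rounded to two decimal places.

15.14

Timeline: | P0 0-4 | P1 4-17 | P6 17-19 | P2 19-25 | P4 25-36 | P5 36-47 | P3 47-59 |
Completion: P0=4  P1=17  P2=25  P3=59  P4=36  P5=47  P6=19
Waiting times: P0=0, P1=4, P2=14, P3=39, P4=16, P5=26, P6=7
Average waiting = (0+4+14+39+16+26+7) / 7 = 106/7 = 15.14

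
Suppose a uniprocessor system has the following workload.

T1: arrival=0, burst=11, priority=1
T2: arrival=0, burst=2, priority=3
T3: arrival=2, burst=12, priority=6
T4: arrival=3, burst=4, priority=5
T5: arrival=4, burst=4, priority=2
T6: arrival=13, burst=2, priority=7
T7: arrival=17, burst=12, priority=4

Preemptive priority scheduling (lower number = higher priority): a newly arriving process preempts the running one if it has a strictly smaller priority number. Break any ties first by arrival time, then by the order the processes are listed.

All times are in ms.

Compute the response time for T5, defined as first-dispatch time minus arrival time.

Gantt: | T1 0-11 | T5 11-15 | T2 15-17 | T7 17-29 | T4 29-33 | T3 33-45 | T6 45-47 |
Completion: T1=11  T2=17  T3=45  T4=33  T5=15  T6=47  T7=29
Turnaround (C−A): T1=11  T2=17  T3=43  T4=30  T5=11  T6=34  T7=12
Response(T5) = first start − arrival = 11 − 4 = 7

7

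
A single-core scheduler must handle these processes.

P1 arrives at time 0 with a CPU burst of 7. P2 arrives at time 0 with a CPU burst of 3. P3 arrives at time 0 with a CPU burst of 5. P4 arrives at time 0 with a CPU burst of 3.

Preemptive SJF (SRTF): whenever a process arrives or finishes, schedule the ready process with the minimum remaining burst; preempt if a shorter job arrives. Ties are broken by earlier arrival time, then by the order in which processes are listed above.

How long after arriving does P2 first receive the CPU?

Gantt: | P2 0-3 | P4 3-6 | P3 6-11 | P1 11-18 |
Completion: P1=18  P2=3  P3=11  P4=6
Turnaround (C−A): P1=18  P2=3  P3=11  P4=6
Response(P2) = first start − arrival = 0 − 0 = 0

0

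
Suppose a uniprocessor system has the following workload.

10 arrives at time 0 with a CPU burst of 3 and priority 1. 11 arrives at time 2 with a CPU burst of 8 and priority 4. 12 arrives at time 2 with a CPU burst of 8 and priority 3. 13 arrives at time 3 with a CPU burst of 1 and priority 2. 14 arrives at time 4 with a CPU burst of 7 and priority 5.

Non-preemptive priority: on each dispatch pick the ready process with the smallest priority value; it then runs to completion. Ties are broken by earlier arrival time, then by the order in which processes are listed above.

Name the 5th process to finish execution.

14

Gantt: | 10 0-3 | 13 3-4 | 12 4-12 | 11 12-20 | 14 20-27 |
Completion: 10=3  11=20  12=12  13=4  14=27
Turnaround (C−A): 10=3  11=18  12=10  13=1  14=23
Finish order: 10 → 13 → 12 → 11 → 14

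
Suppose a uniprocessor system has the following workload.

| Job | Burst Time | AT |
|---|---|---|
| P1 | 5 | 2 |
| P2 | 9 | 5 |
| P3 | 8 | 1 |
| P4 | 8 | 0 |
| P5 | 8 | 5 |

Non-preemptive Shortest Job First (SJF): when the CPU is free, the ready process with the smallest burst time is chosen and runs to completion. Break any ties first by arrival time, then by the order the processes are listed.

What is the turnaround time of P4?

Schedule: | P4 0-8 | P1 8-13 | P3 13-21 | P5 21-29 | P2 29-38 |
Completion: P1=13  P2=38  P3=21  P4=8  P5=29
Turnaround(P4) = completion − arrival = 8 − 0 = 8

8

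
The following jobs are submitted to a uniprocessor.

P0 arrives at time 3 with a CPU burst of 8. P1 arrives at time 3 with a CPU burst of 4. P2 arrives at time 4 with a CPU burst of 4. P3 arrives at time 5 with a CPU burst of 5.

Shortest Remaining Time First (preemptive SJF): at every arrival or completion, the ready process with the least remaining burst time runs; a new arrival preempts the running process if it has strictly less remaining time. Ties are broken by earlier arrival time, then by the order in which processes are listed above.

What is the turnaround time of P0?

21

Schedule: | idle 0-3 | P1 3-7 | P2 7-11 | P3 11-16 | P0 16-24 |
Completion: P0=24  P1=7  P2=11  P3=16
Turnaround (C−A): P0=21  P1=4  P2=7  P3=11
Turnaround(P0) = completion − arrival = 24 − 3 = 21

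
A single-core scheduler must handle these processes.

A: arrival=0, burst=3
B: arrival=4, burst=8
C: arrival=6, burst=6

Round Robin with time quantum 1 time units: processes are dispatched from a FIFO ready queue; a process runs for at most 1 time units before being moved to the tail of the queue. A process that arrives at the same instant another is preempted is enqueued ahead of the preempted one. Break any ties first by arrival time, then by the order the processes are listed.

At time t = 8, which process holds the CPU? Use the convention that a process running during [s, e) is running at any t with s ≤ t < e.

Schedule: | A 0-3 | idle 3-4 | B 4-6 | C 6-7 | B 7-8 | C 8-9 | B 9-10 | C 10-11 | B 11-12 | C 12-13 | B 13-14 | C 14-15 | B 15-16 | C 16-17 | B 17-18 |
Completion: A=3  B=18  C=17
Turnaround (C−A): A=3  B=14  C=11

C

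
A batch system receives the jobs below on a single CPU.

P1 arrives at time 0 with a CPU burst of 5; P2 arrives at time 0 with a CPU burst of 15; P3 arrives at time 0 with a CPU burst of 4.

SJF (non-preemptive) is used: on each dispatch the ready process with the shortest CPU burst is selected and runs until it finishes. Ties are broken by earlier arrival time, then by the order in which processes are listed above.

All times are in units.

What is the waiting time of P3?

Gantt: | P3 0-4 | P1 4-9 | P2 9-24 |
Completion: P1=9  P2=24  P3=4
Turnaround (C−A): P1=9  P2=24  P3=4
Waiting(P3) = turnaround − burst = 4 − 4 = 0

0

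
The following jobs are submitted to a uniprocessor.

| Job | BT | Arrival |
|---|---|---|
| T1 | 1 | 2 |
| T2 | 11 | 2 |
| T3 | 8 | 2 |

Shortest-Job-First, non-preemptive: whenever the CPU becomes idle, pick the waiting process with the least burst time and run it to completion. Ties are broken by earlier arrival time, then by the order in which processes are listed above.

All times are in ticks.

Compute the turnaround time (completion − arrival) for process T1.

1

Gantt: | idle 0-2 | T1 2-3 | T3 3-11 | T2 11-22 |
Completion: T1=3  T2=22  T3=11
Turnaround(T1) = completion − arrival = 3 − 2 = 1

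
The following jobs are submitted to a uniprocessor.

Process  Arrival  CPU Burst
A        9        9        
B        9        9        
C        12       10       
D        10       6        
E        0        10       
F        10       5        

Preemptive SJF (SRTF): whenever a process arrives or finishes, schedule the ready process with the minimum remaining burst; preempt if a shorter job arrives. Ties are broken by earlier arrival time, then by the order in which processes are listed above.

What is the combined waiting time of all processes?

Gantt: | E 0-10 | F 10-15 | D 15-21 | A 21-30 | B 30-39 | C 39-49 |
Completion: A=30  B=39  C=49  D=21  E=10  F=15
Turnaround (C−A): A=21  B=30  C=37  D=11  E=10  F=5
Waiting = turnaround − burst: A=12, B=21, C=27, D=5, E=0, F=0
Total waiting = 12 + 21 + 27 + 5 + 0 + 0 = 65

65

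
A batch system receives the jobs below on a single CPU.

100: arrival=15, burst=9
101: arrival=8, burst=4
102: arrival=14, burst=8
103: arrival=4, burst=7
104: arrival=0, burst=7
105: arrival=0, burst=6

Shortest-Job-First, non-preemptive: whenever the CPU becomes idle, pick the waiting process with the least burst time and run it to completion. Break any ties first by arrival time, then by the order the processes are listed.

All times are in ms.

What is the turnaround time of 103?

Gantt: | 105 0-6 | 104 6-13 | 101 13-17 | 103 17-24 | 102 24-32 | 100 32-41 |
Completion: 100=41  101=17  102=32  103=24  104=13  105=6
Turnaround (C−A): 100=26  101=9  102=18  103=20  104=13  105=6
Turnaround(103) = completion − arrival = 24 − 4 = 20

20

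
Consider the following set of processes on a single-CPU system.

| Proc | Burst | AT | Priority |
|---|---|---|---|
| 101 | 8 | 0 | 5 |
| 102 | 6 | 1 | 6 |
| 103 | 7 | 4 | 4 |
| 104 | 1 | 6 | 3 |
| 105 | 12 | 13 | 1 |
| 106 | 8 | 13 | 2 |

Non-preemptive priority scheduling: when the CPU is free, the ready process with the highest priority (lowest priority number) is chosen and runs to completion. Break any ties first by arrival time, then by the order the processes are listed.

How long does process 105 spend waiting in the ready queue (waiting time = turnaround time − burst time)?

3

Timeline: | 101 0-8 | 104 8-9 | 103 9-16 | 105 16-28 | 106 28-36 | 102 36-42 |
Completion: 101=8  102=42  103=16  104=9  105=28  106=36
Waiting(105) = turnaround − burst = 15 − 12 = 3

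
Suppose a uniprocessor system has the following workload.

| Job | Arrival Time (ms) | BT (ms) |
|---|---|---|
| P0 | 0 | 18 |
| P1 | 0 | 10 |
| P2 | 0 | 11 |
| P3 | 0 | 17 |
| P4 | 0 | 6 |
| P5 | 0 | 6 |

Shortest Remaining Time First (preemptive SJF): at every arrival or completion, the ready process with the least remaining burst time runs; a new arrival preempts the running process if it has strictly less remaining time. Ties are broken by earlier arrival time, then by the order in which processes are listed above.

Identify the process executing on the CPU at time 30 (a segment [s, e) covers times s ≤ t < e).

P2

Schedule: | P4 0-6 | P5 6-12 | P1 12-22 | P2 22-33 | P3 33-50 | P0 50-68 |
Completion: P0=68  P1=22  P2=33  P3=50  P4=6  P5=12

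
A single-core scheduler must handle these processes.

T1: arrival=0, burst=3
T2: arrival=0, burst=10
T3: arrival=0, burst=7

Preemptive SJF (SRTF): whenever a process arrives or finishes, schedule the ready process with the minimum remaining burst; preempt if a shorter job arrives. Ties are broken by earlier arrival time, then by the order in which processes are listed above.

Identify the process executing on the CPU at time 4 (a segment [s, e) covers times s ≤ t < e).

T3

Schedule: | T1 0-3 | T3 3-10 | T2 10-20 |
Completion: T1=3  T2=20  T3=10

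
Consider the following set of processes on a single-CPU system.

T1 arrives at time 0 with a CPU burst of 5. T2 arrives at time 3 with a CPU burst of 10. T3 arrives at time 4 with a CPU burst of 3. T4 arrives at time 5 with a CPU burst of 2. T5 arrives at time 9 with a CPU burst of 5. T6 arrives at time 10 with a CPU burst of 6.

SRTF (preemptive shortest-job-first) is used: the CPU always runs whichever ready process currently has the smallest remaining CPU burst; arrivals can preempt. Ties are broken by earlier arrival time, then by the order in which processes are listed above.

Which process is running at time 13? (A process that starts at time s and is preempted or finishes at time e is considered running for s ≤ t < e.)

Timeline: | T1 0-5 | T4 5-7 | T3 7-10 | T5 10-15 | T6 15-21 | T2 21-31 |
Completion: T1=5  T2=31  T3=10  T4=7  T5=15  T6=21
Turnaround (C−A): T1=5  T2=28  T3=6  T4=2  T5=6  T6=11

T5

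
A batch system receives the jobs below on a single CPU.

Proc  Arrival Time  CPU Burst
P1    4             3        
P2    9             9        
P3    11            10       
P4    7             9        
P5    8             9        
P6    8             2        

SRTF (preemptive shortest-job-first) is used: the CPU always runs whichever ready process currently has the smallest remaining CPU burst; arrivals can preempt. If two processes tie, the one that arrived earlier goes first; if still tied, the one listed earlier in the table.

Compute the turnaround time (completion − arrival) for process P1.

3

Schedule: | idle 0-4 | P1 4-7 | P4 7-8 | P6 8-10 | P4 10-18 | P5 18-27 | P2 27-36 | P3 36-46 |
Completion: P1=7  P2=36  P3=46  P4=18  P5=27  P6=10
Turnaround (C−A): P1=3  P2=27  P3=35  P4=11  P5=19  P6=2
Turnaround(P1) = completion − arrival = 7 − 4 = 3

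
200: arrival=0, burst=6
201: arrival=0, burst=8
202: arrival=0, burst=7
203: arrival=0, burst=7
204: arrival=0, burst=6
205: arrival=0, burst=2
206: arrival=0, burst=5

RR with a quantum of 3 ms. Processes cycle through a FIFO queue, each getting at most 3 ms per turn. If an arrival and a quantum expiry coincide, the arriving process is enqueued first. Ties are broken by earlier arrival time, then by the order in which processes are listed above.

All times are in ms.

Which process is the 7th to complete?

Gantt: | 200 0-3 | 201 3-6 | 202 6-9 | 203 9-12 | 204 12-15 | 205 15-17 | 206 17-20 | 200 20-23 | 201 23-26 | 202 26-29 | 203 29-32 | 204 32-35 | 206 35-37 | 201 37-39 | 202 39-40 | 203 40-41 |
Completion: 200=23  201=39  202=40  203=41  204=35  205=17  206=37
Finish order: 205 → 200 → 204 → 206 → 201 → 202 → 203

203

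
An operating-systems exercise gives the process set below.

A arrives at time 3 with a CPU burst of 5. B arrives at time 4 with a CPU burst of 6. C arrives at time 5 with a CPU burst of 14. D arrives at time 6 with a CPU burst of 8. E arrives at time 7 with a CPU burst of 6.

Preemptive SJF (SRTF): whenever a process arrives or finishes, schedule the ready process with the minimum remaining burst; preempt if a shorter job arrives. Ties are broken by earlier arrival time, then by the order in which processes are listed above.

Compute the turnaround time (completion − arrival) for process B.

10

Gantt: | idle 0-3 | A 3-8 | B 8-14 | E 14-20 | D 20-28 | C 28-42 |
Completion: A=8  B=14  C=42  D=28  E=20
Turnaround (C−A): A=5  B=10  C=37  D=22  E=13
Turnaround(B) = completion − arrival = 14 − 4 = 10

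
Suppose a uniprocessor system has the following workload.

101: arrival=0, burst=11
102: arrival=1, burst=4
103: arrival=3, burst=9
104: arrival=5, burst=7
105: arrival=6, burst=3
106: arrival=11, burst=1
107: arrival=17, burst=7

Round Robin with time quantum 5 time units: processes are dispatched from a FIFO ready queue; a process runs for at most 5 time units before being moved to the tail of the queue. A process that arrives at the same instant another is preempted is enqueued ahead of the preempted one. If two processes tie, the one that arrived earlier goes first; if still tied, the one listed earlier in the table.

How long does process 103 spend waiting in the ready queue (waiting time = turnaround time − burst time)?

Gantt: | 101 0-5 | 102 5-9 | 103 9-14 | 104 14-19 | 101 19-24 | 105 24-27 | 106 27-28 | 103 28-32 | 107 32-37 | 104 37-39 | 101 39-40 | 107 40-42 |
Completion: 101=40  102=9  103=32  104=39  105=27  106=28  107=42
Waiting(103) = turnaround − burst = 29 − 9 = 20

20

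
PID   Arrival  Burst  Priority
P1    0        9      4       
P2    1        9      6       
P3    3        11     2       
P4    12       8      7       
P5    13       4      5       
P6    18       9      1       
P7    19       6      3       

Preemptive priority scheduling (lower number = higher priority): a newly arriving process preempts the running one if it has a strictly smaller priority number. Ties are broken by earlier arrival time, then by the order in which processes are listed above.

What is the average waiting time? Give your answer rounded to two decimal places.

18.57

Schedule: | P1 0-3 | P3 3-14 | P1 14-18 | P6 18-27 | P7 27-33 | P1 33-35 | P5 35-39 | P2 39-48 | P4 48-56 |
Completion: P1=35  P2=48  P3=14  P4=56  P5=39  P6=27  P7=33
Turnaround (C−A): P1=35  P2=47  P3=11  P4=44  P5=26  P6=9  P7=14
Waiting times: P1=26, P2=38, P3=0, P4=36, P5=22, P6=0, P7=8
Average waiting = (26+38+0+36+22+0+8) / 7 = 130/7 = 18.57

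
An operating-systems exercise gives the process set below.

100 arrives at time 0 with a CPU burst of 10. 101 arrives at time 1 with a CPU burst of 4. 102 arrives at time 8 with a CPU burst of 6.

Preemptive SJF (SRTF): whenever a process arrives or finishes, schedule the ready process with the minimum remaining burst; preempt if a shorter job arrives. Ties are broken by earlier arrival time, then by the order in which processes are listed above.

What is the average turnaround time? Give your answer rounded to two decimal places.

10.00

Timeline: | 100 0-1 | 101 1-5 | 100 5-14 | 102 14-20 |
Completion: 100=14  101=5  102=20
Turnaround times: 100=14, 101=4, 102=12
Average turnaround = (14+4+12) / 3 = 30/3 = 10.00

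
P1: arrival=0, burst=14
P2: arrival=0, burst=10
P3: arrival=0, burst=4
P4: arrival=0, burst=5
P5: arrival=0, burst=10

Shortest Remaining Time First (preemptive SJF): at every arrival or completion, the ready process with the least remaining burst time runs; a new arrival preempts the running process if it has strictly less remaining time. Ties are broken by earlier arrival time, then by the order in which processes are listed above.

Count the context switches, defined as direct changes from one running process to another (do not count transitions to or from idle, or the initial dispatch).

4

Gantt: | P3 0-4 | P4 4-9 | P2 9-19 | P5 19-29 | P1 29-43 |
Completion: P1=43  P2=19  P3=4  P4=9  P5=29
Turnaround (C−A): P1=43  P2=19  P3=4  P4=9  P5=29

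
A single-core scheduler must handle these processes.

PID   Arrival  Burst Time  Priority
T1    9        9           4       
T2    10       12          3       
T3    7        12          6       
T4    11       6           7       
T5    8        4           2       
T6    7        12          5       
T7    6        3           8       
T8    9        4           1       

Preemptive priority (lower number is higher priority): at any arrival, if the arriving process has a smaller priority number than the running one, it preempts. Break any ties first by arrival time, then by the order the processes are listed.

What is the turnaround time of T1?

28

Timeline: | idle 0-6 | T7 6-7 | T6 7-8 | T5 8-9 | T8 9-13 | T5 13-16 | T2 16-28 | T1 28-37 | T6 37-48 | T3 48-60 | T4 60-66 | T7 66-68 |
Completion: T1=37  T2=28  T3=60  T4=66  T5=16  T6=48  T7=68  T8=13
Turnaround (C−A): T1=28  T2=18  T3=53  T4=55  T5=8  T6=41  T7=62  T8=4
Turnaround(T1) = completion − arrival = 37 − 9 = 28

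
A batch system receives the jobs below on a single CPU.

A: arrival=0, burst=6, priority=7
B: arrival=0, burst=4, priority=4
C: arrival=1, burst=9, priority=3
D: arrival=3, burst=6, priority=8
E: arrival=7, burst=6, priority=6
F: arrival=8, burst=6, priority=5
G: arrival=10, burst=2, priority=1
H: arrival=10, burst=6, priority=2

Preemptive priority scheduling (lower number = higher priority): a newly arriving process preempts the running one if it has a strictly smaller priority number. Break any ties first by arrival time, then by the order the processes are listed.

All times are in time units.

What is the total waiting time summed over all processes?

Gantt: | B 0-1 | C 1-10 | G 10-12 | H 12-18 | B 18-21 | F 21-27 | E 27-33 | A 33-39 | D 39-45 |
Completion: A=39  B=21  C=10  D=45  E=33  F=27  G=12  H=18
Turnaround (C−A): A=39  B=21  C=9  D=42  E=26  F=19  G=2  H=8
Waiting = turnaround − burst: A=33, B=17, C=0, D=36, E=20, F=13, G=0, H=2
Total waiting = 33 + 17 + 0 + 36 + 20 + 13 + 0 + 2 = 121

121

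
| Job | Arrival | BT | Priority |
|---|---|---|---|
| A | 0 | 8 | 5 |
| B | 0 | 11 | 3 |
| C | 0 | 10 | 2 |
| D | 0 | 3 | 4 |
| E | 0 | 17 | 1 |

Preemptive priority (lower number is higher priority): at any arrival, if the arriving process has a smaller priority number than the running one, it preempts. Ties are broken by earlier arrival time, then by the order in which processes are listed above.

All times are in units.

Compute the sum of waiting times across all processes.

123

Timeline: | E 0-17 | C 17-27 | B 27-38 | D 38-41 | A 41-49 |
Completion: A=49  B=38  C=27  D=41  E=17
Waiting = turnaround − burst: A=41, B=27, C=17, D=38, E=0
Total waiting = 41 + 27 + 17 + 38 + 0 = 123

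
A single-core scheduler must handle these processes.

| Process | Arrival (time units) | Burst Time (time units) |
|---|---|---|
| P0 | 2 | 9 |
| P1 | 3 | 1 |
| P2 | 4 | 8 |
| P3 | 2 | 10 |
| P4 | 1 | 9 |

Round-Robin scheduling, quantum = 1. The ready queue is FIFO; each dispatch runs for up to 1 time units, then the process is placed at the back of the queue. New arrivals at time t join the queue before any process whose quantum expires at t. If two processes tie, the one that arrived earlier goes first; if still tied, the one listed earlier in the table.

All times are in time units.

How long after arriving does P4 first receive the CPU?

Gantt: | idle 0-1 | P4 1-2 | P0 2-3 | P3 3-4 | P4 4-5 | P1 5-6 | P0 6-7 | P2 7-8 | P3 8-9 | P4 9-10 | P0 10-11 | P2 11-12 | P3 12-13 | P4 13-14 | P0 14-15 | P2 15-16 | P3 16-17 | P4 17-18 | P0 18-19 | P2 19-20 | P3 20-21 | P4 21-22 | P0 22-23 | P2 23-24 | P3 24-25 | P4 25-26 | P0 26-27 | P2 27-28 | P3 28-29 | P4 29-30 | P0 30-31 | P2 31-32 | P3 32-33 | P4 33-34 | P0 34-35 | P2 35-36 | P3 36-38 |
Completion: P0=35  P1=6  P2=36  P3=38  P4=34
Turnaround (C−A): P0=33  P1=3  P2=32  P3=36  P4=33
Response(P4) = first start − arrival = 1 − 1 = 0

0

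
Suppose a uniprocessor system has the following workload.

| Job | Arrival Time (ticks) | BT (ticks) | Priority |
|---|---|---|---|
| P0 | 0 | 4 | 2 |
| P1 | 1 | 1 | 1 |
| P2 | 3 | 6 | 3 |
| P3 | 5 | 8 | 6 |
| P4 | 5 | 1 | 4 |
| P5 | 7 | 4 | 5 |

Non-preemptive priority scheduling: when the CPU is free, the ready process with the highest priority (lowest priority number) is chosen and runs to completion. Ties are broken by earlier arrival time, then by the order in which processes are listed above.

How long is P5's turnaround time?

Timeline: | P0 0-4 | P1 4-5 | P2 5-11 | P4 11-12 | P5 12-16 | P3 16-24 |
Completion: P0=4  P1=5  P2=11  P3=24  P4=12  P5=16
Turnaround (C−A): P0=4  P1=4  P2=8  P3=19  P4=7  P5=9
Turnaround(P5) = completion − arrival = 16 − 7 = 9

9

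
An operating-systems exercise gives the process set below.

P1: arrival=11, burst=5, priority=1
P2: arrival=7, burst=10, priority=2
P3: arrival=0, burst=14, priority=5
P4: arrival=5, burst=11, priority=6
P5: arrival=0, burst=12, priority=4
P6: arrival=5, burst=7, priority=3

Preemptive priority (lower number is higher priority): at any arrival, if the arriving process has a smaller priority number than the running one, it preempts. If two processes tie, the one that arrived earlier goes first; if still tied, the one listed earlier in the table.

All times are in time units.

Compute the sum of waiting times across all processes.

119

Timeline: | P5 0-5 | P6 5-7 | P2 7-11 | P1 11-16 | P2 16-22 | P6 22-27 | P5 27-34 | P3 34-48 | P4 48-59 |
Completion: P1=16  P2=22  P3=48  P4=59  P5=34  P6=27
Waiting = turnaround − burst: P1=0, P2=5, P3=34, P4=43, P5=22, P6=15
Total waiting = 0 + 5 + 34 + 43 + 22 + 15 = 119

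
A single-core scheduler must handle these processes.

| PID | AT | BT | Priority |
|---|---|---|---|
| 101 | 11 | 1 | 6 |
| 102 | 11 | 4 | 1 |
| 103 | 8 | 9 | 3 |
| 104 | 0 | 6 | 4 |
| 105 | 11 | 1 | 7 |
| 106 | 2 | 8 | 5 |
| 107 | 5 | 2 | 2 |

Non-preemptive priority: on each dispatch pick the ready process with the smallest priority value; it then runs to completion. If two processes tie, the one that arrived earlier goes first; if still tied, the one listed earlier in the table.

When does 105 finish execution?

31

Gantt: | 104 0-6 | 107 6-8 | 103 8-17 | 102 17-21 | 106 21-29 | 101 29-30 | 105 30-31 |
Completion: 101=30  102=21  103=17  104=6  105=31  106=29  107=8
Turnaround (C−A): 101=19  102=10  103=9  104=6  105=20  106=27  107=3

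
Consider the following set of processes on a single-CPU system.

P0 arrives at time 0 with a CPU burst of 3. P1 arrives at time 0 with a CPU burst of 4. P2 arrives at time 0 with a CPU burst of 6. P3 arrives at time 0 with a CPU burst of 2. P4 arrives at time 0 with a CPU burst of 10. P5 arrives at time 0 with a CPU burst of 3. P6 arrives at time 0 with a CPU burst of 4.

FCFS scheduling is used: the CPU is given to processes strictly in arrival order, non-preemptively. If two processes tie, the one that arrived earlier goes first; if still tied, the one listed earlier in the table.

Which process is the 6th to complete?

Gantt: | P0 0-3 | P1 3-7 | P2 7-13 | P3 13-15 | P4 15-25 | P5 25-28 | P6 28-32 |
Completion: P0=3  P1=7  P2=13  P3=15  P4=25  P5=28  P6=32
Turnaround (C−A): P0=3  P1=7  P2=13  P3=15  P4=25  P5=28  P6=32
Finish order: P0 → P1 → P2 → P3 → P4 → P5 → P6

P5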